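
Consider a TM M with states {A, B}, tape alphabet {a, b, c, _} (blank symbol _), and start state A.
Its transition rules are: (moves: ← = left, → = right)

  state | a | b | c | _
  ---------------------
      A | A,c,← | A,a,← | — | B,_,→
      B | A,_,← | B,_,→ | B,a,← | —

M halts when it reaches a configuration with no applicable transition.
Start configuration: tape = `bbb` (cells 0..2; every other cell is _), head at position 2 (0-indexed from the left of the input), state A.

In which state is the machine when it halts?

A | _bb[b]   read b → write a, move ←, go to A
A | _b[b]a   read b → write a, move ←, go to A
A | _[b]aa   read b → write a, move ←, go to A
A | [_]aaa   read _ → write _, move →, go to B
B | _[a]aa   read a → write _, move ←, go to A
A | [_]_aa   read _ → write _, move →, go to B
B | _[_]aa
No transition is defined for (B, _); M halts in state B.

B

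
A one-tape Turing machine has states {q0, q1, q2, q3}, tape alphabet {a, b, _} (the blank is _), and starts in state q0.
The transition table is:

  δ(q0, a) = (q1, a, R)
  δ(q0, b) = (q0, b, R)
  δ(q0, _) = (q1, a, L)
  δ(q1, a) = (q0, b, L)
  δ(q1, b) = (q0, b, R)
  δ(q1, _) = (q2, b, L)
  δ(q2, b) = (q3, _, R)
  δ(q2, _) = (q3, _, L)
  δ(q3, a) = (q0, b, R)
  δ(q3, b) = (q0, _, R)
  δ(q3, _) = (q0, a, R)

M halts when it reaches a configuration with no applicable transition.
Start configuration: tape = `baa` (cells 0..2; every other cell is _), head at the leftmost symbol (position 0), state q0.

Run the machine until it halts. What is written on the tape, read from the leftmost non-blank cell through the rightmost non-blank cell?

babab

state=q0 head=0 tape=[b]aa__   (q0,b)→(q0,b,R)
state=q0 head=1 tape=b[a]a__   (q0,a)→(q1,a,R)
state=q1 head=2 tape=ba[a]__   (q1,a)→(q0,b,L)
state=q0 head=1 tape=b[a]b__   (q0,a)→(q1,a,R)
state=q1 head=2 tape=ba[b]__   (q1,b)→(q0,b,R)
state=q0 head=3 tape=bab[_]_   (q0,_)→(q1,a,L)
state=q1 head=2 tape=ba[b]a_   (q1,b)→(q0,b,R)
state=q0 head=3 tape=bab[a]_   (q0,a)→(q1,a,R)
state=q1 head=4 tape=baba[_]   (q1,_)→(q2,b,L)
state=q2 head=3 tape=bab[a]b
The non-blank tape span at halt is babab.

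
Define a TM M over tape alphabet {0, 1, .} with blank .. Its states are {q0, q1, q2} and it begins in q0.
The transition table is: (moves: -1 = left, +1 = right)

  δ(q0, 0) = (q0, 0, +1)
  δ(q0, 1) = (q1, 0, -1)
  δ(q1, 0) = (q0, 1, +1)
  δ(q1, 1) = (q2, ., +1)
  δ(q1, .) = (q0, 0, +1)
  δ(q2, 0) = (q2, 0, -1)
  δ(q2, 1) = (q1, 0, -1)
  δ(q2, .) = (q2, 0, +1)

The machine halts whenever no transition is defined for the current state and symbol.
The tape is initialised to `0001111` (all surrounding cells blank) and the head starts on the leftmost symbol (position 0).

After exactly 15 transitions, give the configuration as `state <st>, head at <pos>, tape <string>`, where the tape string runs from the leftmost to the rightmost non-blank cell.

state q0, head at 7, tape 0011110

q0 | [0]001111.   read 0 → write 0, move +1, go to q0
q0 | 0[0]01111.   read 0 → write 0, move +1, go to q0
q0 | 00[0]1111.   read 0 → write 0, move +1, go to q0
q0 | 000[1]111.   read 1 → write 0, move -1, go to q1
q1 | 00[0]0111.   read 0 → write 1, move +1, go to q0
q0 | 001[0]111.   read 0 → write 0, move +1, go to q0
q0 | 0010[1]11.   read 1 → write 0, move -1, go to q1
q1 | 001[0]011.   read 0 → write 1, move +1, go to q0
q0 | 0011[0]11.   read 0 → write 0, move +1, go to q0
q0 | 00110[1]1.   read 1 → write 0, move -1, go to q1
q1 | 0011[0]01.   read 0 → write 1, move +1, go to q0
q0 | 00111[0]1.   read 0 → write 0, move +1, go to q0
q0 | 001110[1].   read 1 → write 0, move -1, go to q1
q1 | 00111[0]0.   read 0 → write 1, move +1, go to q0
q0 | 001111[0].   read 0 → write 0, move +1, go to q0
q0 | 0011110[.]
After 15 steps: state q0, head at 7, tape 0011110.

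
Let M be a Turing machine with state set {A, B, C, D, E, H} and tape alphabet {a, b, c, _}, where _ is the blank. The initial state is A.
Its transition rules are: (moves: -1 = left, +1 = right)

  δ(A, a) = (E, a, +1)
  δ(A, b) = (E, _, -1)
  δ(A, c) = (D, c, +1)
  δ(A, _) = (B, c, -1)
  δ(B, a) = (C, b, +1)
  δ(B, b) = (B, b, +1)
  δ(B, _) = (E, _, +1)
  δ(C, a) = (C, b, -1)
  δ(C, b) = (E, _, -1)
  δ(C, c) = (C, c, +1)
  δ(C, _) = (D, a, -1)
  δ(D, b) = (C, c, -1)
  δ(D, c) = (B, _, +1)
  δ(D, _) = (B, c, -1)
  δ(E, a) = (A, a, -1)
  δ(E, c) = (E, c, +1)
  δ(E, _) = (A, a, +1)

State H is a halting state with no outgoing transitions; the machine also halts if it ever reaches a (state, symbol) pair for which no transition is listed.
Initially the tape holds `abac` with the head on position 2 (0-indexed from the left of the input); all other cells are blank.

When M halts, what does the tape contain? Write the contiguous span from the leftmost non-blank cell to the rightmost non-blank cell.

abaccaca

state=A head=2 tape=ab[a]c____   (A,a)→(E,a,+1)
state=E head=3 tape=aba[c]____   (E,c)→(E,c,+1)
state=E head=4 tape=abac[_]___   (E,_)→(A,a,+1)
state=A head=5 tape=abaca[_]__   (A,_)→(B,c,-1)
state=B head=4 tape=abac[a]c__   (B,a)→(C,b,+1)
state=C head=5 tape=abacb[c]__   (C,c)→(C,c,+1)
state=C head=6 tape=abacbc[_]_   (C,_)→(D,a,-1)
state=D head=5 tape=abacb[c]a_   (D,c)→(B,_,+1)
state=B head=6 tape=abacb_[a]_   (B,a)→(C,b,+1)
state=C head=7 tape=abacb_b[_]   (C,_)→(D,a,-1)
state=D head=6 tape=abacb_[b]a   (D,b)→(C,c,-1)
state=C head=5 tape=abacb[_]ca   (C,_)→(D,a,-1)
state=D head=4 tape=abac[b]aca   (D,b)→(C,c,-1)
state=C head=3 tape=aba[c]caca   (C,c)→(C,c,+1)
state=C head=4 tape=abac[c]aca   (C,c)→(C,c,+1)
state=C head=5 tape=abacc[a]ca   (C,a)→(C,b,-1)
state=C head=4 tape=abac[c]bca   (C,c)→(C,c,+1)
state=C head=5 tape=abacc[b]ca   (C,b)→(E,_,-1)
state=E head=4 tape=abac[c]_ca   (E,c)→(E,c,+1)
state=E head=5 tape=abacc[_]ca   (E,_)→(A,a,+1)
state=A head=6 tape=abacca[c]a   (A,c)→(D,c,+1)
state=D head=7 tape=abaccac[a]
The non-blank tape span at halt is abaccaca.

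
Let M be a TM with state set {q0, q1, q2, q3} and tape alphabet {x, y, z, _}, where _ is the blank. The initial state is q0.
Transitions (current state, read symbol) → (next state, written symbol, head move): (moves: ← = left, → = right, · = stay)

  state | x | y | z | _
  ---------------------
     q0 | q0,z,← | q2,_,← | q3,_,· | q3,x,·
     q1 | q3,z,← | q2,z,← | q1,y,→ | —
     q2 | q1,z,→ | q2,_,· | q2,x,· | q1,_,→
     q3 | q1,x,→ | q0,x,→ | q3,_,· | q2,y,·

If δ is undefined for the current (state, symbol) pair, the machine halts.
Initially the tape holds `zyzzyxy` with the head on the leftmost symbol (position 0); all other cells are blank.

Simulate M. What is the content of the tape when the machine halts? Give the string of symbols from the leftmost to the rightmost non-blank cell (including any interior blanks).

state=q0 head=0 tape=[z]yzzyxy_   (q0,z)→(q3,_,·)
state=q3 head=0 tape=[_]yzzyxy_   (q3,_)→(q2,y,·)
state=q2 head=0 tape=[y]yzzyxy_   (q2,y)→(q2,_,·)
state=q2 head=0 tape=[_]yzzyxy_   (q2,_)→(q1,_,→)
state=q1 head=1 tape=_[y]zzyxy_   (q1,y)→(q2,z,←)
state=q2 head=0 tape=[_]zzzyxy_   (q2,_)→(q1,_,→)
state=q1 head=1 tape=_[z]zzyxy_   (q1,z)→(q1,y,→)
state=q1 head=2 tape=_y[z]zyxy_   (q1,z)→(q1,y,→)
state=q1 head=3 tape=_yy[z]yxy_   (q1,z)→(q1,y,→)
state=q1 head=4 tape=_yyy[y]xy_   (q1,y)→(q2,z,←)
state=q2 head=3 tape=_yy[y]zxy_   (q2,y)→(q2,_,·)
state=q2 head=3 tape=_yy[_]zxy_   (q2,_)→(q1,_,→)
state=q1 head=4 tape=_yy_[z]xy_   (q1,z)→(q1,y,→)
state=q1 head=5 tape=_yy_y[x]y_   (q1,x)→(q3,z,←)
state=q3 head=4 tape=_yy_[y]zy_   (q3,y)→(q0,x,→)
state=q0 head=5 tape=_yy_x[z]y_   (q0,z)→(q3,_,·)
state=q3 head=5 tape=_yy_x[_]y_   (q3,_)→(q2,y,·)
state=q2 head=5 tape=_yy_x[y]y_   (q2,y)→(q2,_,·)
state=q2 head=5 tape=_yy_x[_]y_   (q2,_)→(q1,_,→)
state=q1 head=6 tape=_yy_x_[y]_   (q1,y)→(q2,z,←)
state=q2 head=5 tape=_yy_x[_]z_   (q2,_)→(q1,_,→)
state=q1 head=6 tape=_yy_x_[z]_   (q1,z)→(q1,y,→)
state=q1 head=7 tape=_yy_x_y[_]
The non-blank tape span at halt is yy_x_y.

yy_x_y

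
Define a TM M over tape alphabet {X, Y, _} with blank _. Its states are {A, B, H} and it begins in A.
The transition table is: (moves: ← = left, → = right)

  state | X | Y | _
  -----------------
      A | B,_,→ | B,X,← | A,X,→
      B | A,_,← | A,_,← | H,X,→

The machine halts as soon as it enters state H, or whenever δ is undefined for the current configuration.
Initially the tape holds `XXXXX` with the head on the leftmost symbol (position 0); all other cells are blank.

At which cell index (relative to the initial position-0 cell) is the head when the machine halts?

6

state=A head=0 tape=[X]XXXX__   (A,X)→(B,_,→)
state=B head=1 tape=_[X]XXX__   (B,X)→(A,_,←)
state=A head=0 tape=[_]_XXX__   (A,_)→(A,X,→)
state=A head=1 tape=X[_]XXX__   (A,_)→(A,X,→)
state=A head=2 tape=XX[X]XX__   (A,X)→(B,_,→)
state=B head=3 tape=XX_[X]X__   (B,X)→(A,_,←)
state=A head=2 tape=XX[_]_X__   (A,_)→(A,X,→)
state=A head=3 tape=XXX[_]X__   (A,_)→(A,X,→)
state=A head=4 tape=XXXX[X]__   (A,X)→(B,_,→)
state=B head=5 tape=XXXX_[_]_   (B,_)→(H,X,→)
state=H head=6 tape=XXXX_X[_]
At halt the head is at cell 6.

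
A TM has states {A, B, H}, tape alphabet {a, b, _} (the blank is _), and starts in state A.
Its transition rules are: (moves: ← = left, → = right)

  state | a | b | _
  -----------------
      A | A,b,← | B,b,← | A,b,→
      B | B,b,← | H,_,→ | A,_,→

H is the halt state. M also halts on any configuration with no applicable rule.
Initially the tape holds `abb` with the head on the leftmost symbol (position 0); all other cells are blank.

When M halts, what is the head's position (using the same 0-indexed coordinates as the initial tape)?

0

state=A head=0 tape=_[a]bb   (A,a)→(A,b,←)
state=A head=-1 tape=[_]bbb   (A,_)→(A,b,→)
state=A head=0 tape=b[b]bb   (A,b)→(B,b,←)
state=B head=-1 tape=[b]bbb   (B,b)→(H,_,→)
state=H head=0 tape=_[b]bb
At halt the head is at cell 0.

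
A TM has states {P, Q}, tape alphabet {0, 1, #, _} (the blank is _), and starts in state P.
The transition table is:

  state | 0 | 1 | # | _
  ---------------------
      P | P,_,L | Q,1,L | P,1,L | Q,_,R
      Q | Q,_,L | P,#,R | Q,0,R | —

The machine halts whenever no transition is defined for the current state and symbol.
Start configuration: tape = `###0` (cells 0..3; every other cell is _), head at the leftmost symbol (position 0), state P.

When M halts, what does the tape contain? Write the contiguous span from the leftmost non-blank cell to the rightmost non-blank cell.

P | _[#]##0   read # → write 1, move L, go to P
P | [_]1##0   read _ → write _, move R, go to Q
Q | _[1]##0   read 1 → write #, move R, go to P
P | _#[#]#0   read # → write 1, move L, go to P
P | _[#]1#0   read # → write 1, move L, go to P
P | [_]11#0   read _ → write _, move R, go to Q
Q | _[1]1#0   read 1 → write #, move R, go to P
P | _#[1]#0   read 1 → write 1, move L, go to Q
Q | _[#]1#0   read # → write 0, move R, go to Q
Q | _0[1]#0   read 1 → write #, move R, go to P
P | _0#[#]0   read # → write 1, move L, go to P
P | _0[#]10   read # → write 1, move L, go to P
P | _[0]110   read 0 → write _, move L, go to P
P | [_]_110   read _ → write _, move R, go to Q
Q | _[_]110
The non-blank tape span at halt is 110.

110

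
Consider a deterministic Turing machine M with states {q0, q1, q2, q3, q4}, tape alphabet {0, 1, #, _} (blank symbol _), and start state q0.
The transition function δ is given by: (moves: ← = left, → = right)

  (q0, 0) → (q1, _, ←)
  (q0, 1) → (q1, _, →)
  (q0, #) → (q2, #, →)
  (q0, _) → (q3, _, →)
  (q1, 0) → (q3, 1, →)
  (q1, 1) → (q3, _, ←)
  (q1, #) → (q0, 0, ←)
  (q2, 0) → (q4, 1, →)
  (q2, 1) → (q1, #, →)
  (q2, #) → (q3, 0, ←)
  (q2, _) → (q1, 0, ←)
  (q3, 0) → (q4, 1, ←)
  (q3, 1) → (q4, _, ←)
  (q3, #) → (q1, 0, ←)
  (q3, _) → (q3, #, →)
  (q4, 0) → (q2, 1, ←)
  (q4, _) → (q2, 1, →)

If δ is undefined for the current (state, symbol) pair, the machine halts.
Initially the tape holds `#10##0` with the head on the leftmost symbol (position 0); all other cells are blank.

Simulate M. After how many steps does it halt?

state=q0 head=0 tape=_[#]10##0   (q0,#)→(q2,#,→)
state=q2 head=1 tape=_#[1]0##0   (q2,1)→(q1,#,→)
state=q1 head=2 tape=_##[0]##0   (q1,0)→(q3,1,→)
state=q3 head=3 tape=_##1[#]#0   (q3,#)→(q1,0,←)
state=q1 head=2 tape=_##[1]0#0   (q1,1)→(q3,_,←)
state=q3 head=1 tape=_#[#]_0#0   (q3,#)→(q1,0,←)
state=q1 head=0 tape=_[#]0_0#0   (q1,#)→(q0,0,←)
state=q0 head=-1 tape=[_]00_0#0   (q0,_)→(q3,_,→)
state=q3 head=0 tape=_[0]0_0#0   (q3,0)→(q4,1,←)
state=q4 head=-1 tape=[_]10_0#0   (q4,_)→(q2,1,→)
state=q2 head=0 tape=1[1]0_0#0   (q2,1)→(q1,#,→)
state=q1 head=1 tape=1#[0]_0#0   (q1,0)→(q3,1,→)
state=q3 head=2 tape=1#1[_]0#0   (q3,_)→(q3,#,→)
state=q3 head=3 tape=1#1#[0]#0   (q3,0)→(q4,1,←)
state=q4 head=2 tape=1#1[#]1#0
M halts after 14 transitions.

14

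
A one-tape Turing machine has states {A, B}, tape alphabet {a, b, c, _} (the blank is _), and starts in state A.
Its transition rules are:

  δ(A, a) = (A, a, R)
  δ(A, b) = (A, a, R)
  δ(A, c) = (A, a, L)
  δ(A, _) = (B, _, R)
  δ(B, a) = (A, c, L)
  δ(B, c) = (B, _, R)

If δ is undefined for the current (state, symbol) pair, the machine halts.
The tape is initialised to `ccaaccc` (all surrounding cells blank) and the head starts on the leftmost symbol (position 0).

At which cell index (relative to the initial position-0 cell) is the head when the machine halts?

A | _[c]caaccc_   read c → write a, move L, go to A
A | [_]acaaccc_   read _ → write _, move R, go to B
B | _[a]caaccc_   read a → write c, move L, go to A
A | [_]ccaaccc_   read _ → write _, move R, go to B
B | _[c]caaccc_   read c → write _, move R, go to B
B | __[c]aaccc_   read c → write _, move R, go to B
B | ___[a]accc_   read a → write c, move L, go to A
A | __[_]caccc_   read _ → write _, move R, go to B
B | ___[c]accc_   read c → write _, move R, go to B
B | ____[a]ccc_   read a → write c, move L, go to A
A | ___[_]cccc_   read _ → write _, move R, go to B
B | ____[c]ccc_   read c → write _, move R, go to B
B | _____[c]cc_   read c → write _, move R, go to B
B | ______[c]c_   read c → write _, move R, go to B
B | _______[c]_   read c → write _, move R, go to B
B | ________[_]
At halt the head is at cell 7.

7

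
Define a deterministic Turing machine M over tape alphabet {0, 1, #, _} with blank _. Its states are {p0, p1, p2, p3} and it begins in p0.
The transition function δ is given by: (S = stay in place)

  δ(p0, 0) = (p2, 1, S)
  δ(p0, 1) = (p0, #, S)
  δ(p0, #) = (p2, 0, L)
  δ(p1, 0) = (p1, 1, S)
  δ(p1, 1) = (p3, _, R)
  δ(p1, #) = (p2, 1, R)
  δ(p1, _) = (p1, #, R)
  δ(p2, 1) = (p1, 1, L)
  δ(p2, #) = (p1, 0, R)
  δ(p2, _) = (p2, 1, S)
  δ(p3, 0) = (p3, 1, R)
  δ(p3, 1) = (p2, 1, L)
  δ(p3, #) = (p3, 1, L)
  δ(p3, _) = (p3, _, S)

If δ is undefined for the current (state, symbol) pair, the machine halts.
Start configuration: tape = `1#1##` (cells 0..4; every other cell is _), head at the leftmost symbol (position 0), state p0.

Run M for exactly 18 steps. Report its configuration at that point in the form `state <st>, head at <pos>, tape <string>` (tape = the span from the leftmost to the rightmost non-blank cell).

state p1, head at -2, tape #11111##

state=p0 head=0 tape=___[1]#1##   (p0,1)→(p0,#,S)
state=p0 head=0 tape=___[#]#1##   (p0,#)→(p2,0,L)
state=p2 head=-1 tape=__[_]0#1##   (p2,_)→(p2,1,S)
state=p2 head=-1 tape=__[1]0#1##   (p2,1)→(p1,1,L)
state=p1 head=-2 tape=_[_]10#1##   (p1,_)→(p1,#,R)
state=p1 head=-1 tape=_#[1]0#1##   (p1,1)→(p3,_,R)
state=p3 head=0 tape=_#_[0]#1##   (p3,0)→(p3,1,R)
state=p3 head=1 tape=_#_1[#]1##   (p3,#)→(p3,1,L)
state=p3 head=0 tape=_#_[1]11##   (p3,1)→(p2,1,L)
state=p2 head=-1 tape=_#[_]111##   (p2,_)→(p2,1,S)
state=p2 head=-1 tape=_#[1]111##   (p2,1)→(p1,1,L)
state=p1 head=-2 tape=_[#]1111##   (p1,#)→(p2,1,R)
state=p2 head=-1 tape=_1[1]111##   (p2,1)→(p1,1,L)
state=p1 head=-2 tape=_[1]1111##   (p1,1)→(p3,_,R)
state=p3 head=-1 tape=__[1]111##   (p3,1)→(p2,1,L)
state=p2 head=-2 tape=_[_]1111##   (p2,_)→(p2,1,S)
state=p2 head=-2 tape=_[1]1111##   (p2,1)→(p1,1,L)
state=p1 head=-3 tape=[_]11111##   (p1,_)→(p1,#,R)
state=p1 head=-2 tape=#[1]1111##
After 18 steps: state p1, head at -2, tape #11111##.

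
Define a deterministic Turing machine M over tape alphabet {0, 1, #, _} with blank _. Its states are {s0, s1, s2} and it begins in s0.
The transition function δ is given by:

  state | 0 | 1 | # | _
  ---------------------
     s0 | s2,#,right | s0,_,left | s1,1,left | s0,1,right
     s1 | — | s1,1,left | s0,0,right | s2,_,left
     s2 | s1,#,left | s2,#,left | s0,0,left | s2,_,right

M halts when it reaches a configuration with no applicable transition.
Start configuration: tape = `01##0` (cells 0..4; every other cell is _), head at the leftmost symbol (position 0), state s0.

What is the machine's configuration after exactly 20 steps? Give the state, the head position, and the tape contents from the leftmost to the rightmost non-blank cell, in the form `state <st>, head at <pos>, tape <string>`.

s0 | ___[0]1##0   read 0 → write #, move right, go to s2
s2 | ___#[1]##0   read 1 → write #, move left, go to s2
s2 | ___[#]###0   read # → write 0, move left, go to s0
s0 | __[_]0###0   read _ → write 1, move right, go to s0
s0 | __1[0]###0   read 0 → write #, move right, go to s2
s2 | __1#[#]##0   read # → write 0, move left, go to s0
s0 | __1[#]0##0   read # → write 1, move left, go to s1
s1 | __[1]10##0   read 1 → write 1, move left, go to s1
s1 | _[_]110##0   read _ → write _, move left, go to s2
s2 | [_]_110##0   read _ → write _, move right, go to s2
s2 | _[_]110##0   read _ → write _, move right, go to s2
s2 | __[1]10##0   read 1 → write #, move left, go to s2
s2 | _[_]#10##0   read _ → write _, move right, go to s2
s2 | __[#]10##0   read # → write 0, move left, go to s0
s0 | _[_]010##0   read _ → write 1, move right, go to s0
s0 | _1[0]10##0   read 0 → write #, move right, go to s2
s2 | _1#[1]0##0   read 1 → write #, move left, go to s2
s2 | _1[#]#0##0   read # → write 0, move left, go to s0
s0 | _[1]0#0##0   read 1 → write _, move left, go to s0
s0 | [_]_0#0##0   read _ → write 1, move right, go to s0
s0 | 1[_]0#0##0
After 20 steps: state s0, head at -2, tape 1_0#0##0.

state s0, head at -2, tape 1_0#0##0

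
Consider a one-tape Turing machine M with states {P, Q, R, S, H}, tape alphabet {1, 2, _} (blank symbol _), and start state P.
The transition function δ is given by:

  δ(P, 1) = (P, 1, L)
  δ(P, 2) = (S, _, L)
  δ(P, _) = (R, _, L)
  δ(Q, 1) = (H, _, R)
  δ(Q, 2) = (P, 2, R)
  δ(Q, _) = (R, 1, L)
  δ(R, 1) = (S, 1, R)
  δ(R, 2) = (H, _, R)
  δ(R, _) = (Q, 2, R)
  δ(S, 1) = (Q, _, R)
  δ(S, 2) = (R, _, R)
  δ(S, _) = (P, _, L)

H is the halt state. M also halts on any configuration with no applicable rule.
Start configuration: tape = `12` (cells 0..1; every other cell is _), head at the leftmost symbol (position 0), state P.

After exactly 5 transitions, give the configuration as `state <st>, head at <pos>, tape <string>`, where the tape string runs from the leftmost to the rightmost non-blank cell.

state H, head at -1, tape 112

state=P head=0 tape=__[1]2   (P,1)→(P,1,L)
state=P head=-1 tape=_[_]12   (P,_)→(R,_,L)
state=R head=-2 tape=[_]_12   (R,_)→(Q,2,R)
state=Q head=-1 tape=2[_]12   (Q,_)→(R,1,L)
state=R head=-2 tape=[2]112   (R,2)→(H,_,R)
state=H head=-1 tape=_[1]12
After 5 steps: state H, head at -1, tape 112.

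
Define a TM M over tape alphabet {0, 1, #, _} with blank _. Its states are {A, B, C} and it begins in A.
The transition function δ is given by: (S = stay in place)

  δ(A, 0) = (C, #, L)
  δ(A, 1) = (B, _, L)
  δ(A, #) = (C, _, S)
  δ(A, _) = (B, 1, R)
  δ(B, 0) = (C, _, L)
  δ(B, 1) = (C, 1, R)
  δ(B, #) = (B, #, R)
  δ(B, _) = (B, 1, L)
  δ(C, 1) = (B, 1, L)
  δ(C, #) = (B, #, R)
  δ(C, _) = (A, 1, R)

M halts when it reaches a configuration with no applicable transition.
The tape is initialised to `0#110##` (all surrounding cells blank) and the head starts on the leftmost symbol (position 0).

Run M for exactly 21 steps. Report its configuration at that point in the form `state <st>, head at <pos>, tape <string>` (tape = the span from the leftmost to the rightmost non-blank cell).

A | _[0]#110##   read 0 → write #, move L, go to C
C | [_]##110##   read _ → write 1, move R, go to A
A | 1[#]#110##   read # → write _, move S, go to C
C | 1[_]#110##   read _ → write 1, move R, go to A
A | 11[#]110##   read # → write _, move S, go to C
C | 11[_]110##   read _ → write 1, move R, go to A
A | 111[1]10##   read 1 → write _, move L, go to B
B | 11[1]_10##   read 1 → write 1, move R, go to C
C | 111[_]10##   read _ → write 1, move R, go to A
A | 1111[1]0##   read 1 → write _, move L, go to B
B | 111[1]_0##   read 1 → write 1, move R, go to C
C | 1111[_]0##   read _ → write 1, move R, go to A
A | 11111[0]##   read 0 → write #, move L, go to C
C | 1111[1]###   read 1 → write 1, move L, go to B
B | 111[1]1###   read 1 → write 1, move R, go to C
C | 1111[1]###   read 1 → write 1, move L, go to B
B | 111[1]1###   read 1 → write 1, move R, go to C
C | 1111[1]###   read 1 → write 1, move L, go to B
B | 111[1]1###   read 1 → write 1, move R, go to C
C | 1111[1]###   read 1 → write 1, move L, go to B
B | 111[1]1###   read 1 → write 1, move R, go to C
C | 1111[1]###
After 21 steps: state C, head at 3, tape 11111###.

state C, head at 3, tape 11111###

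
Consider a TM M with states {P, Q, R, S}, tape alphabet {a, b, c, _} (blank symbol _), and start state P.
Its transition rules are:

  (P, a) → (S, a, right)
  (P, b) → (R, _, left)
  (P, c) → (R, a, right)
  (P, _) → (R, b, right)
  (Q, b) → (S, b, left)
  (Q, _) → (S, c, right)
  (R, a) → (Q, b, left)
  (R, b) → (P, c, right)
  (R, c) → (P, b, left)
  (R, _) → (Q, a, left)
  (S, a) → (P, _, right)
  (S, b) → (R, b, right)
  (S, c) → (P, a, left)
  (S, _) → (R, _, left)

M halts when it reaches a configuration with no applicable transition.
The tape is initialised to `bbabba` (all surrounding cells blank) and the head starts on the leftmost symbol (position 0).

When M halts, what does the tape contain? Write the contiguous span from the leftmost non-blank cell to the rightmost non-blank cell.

state=P head=0 tape=__[b]babba_   (P,b)→(R,_,left)
state=R head=-1 tape=_[_]_babba_   (R,_)→(Q,a,left)
state=Q head=-2 tape=[_]a_babba_   (Q,_)→(S,c,right)
state=S head=-1 tape=c[a]_babba_   (S,a)→(P,_,right)
state=P head=0 tape=c_[_]babba_   (P,_)→(R,b,right)
state=R head=1 tape=c_b[b]abba_   (R,b)→(P,c,right)
state=P head=2 tape=c_bc[a]bba_   (P,a)→(S,a,right)
state=S head=3 tape=c_bca[b]ba_   (S,b)→(R,b,right)
state=R head=4 tape=c_bcab[b]a_   (R,b)→(P,c,right)
state=P head=5 tape=c_bcabc[a]_   (P,a)→(S,a,right)
state=S head=6 tape=c_bcabca[_]   (S,_)→(R,_,left)
state=R head=5 tape=c_bcabc[a]_   (R,a)→(Q,b,left)
state=Q head=4 tape=c_bcab[c]b_
The non-blank tape span at halt is c_bcabcb.

c_bcabcb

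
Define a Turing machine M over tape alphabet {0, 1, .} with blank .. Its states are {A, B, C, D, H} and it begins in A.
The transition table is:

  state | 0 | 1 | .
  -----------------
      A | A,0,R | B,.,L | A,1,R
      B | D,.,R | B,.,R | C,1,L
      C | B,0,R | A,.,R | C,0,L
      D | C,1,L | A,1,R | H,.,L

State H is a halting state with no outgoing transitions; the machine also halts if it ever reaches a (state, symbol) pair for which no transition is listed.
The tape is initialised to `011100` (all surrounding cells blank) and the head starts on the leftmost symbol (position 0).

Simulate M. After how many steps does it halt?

4

A | [0]11100   read 0 → write 0, move R, go to A
A | 0[1]1100   read 1 → write ., move L, go to B
B | [0].1100   read 0 → write ., move R, go to D
D | .[.]1100   read . → write ., move L, go to H
H | [.].1100
M halts after 4 transitions.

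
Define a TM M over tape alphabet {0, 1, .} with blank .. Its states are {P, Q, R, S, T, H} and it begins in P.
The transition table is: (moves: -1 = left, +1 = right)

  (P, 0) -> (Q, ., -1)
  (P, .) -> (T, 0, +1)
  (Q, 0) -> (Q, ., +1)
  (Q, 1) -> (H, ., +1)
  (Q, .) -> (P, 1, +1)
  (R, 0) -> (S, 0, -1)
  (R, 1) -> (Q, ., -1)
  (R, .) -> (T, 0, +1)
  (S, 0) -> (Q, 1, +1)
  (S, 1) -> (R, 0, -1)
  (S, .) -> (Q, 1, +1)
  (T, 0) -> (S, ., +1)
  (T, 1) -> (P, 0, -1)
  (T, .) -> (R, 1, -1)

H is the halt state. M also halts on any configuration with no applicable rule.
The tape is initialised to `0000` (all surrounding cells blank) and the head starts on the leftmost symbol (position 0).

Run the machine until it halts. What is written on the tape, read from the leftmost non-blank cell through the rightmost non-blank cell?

10.10.1

state=P head=0 tape=.[0]000....   (P,0)→(Q,.,-1)
state=Q head=-1 tape=[.].000....   (Q,.)→(P,1,+1)
state=P head=0 tape=1[.]000....   (P,.)→(T,0,+1)
state=T head=1 tape=10[0]00....   (T,0)→(S,.,+1)
state=S head=2 tape=10.[0]0....   (S,0)→(Q,1,+1)
state=Q head=3 tape=10.1[0]....   (Q,0)→(Q,.,+1)
state=Q head=4 tape=10.1.[.]...   (Q,.)→(P,1,+1)
state=P head=5 tape=10.1.1[.]..   (P,.)→(T,0,+1)
state=T head=6 tape=10.1.10[.].   (T,.)→(R,1,-1)
state=R head=5 tape=10.1.1[0]1.   (R,0)→(S,0,-1)
state=S head=4 tape=10.1.[1]01.   (S,1)→(R,0,-1)
state=R head=3 tape=10.1[.]001.   (R,.)→(T,0,+1)
state=T head=4 tape=10.10[0]01.   (T,0)→(S,.,+1)
state=S head=5 tape=10.10.[0]1.   (S,0)→(Q,1,+1)
state=Q head=6 tape=10.10.1[1].   (Q,1)→(H,.,+1)
state=H head=7 tape=10.10.1.[.]
The non-blank tape span at halt is 10.10.1.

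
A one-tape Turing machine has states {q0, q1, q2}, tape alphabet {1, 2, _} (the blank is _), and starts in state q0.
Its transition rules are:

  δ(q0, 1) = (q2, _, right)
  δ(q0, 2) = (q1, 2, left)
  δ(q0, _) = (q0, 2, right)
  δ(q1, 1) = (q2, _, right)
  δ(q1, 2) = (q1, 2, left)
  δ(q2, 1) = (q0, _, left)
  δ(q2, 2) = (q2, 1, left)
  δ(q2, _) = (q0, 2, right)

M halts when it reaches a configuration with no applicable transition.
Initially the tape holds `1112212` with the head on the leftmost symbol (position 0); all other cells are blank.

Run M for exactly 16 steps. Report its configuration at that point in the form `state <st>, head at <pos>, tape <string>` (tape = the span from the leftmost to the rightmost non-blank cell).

state=q0 head=0 tape=[1]112212   (q0,1)→(q2,_,right)
state=q2 head=1 tape=_[1]12212   (q2,1)→(q0,_,left)
state=q0 head=0 tape=[_]_12212   (q0,_)→(q0,2,right)
state=q0 head=1 tape=2[_]12212   (q0,_)→(q0,2,right)
state=q0 head=2 tape=22[1]2212   (q0,1)→(q2,_,right)
state=q2 head=3 tape=22_[2]212   (q2,2)→(q2,1,left)
state=q2 head=2 tape=22[_]1212   (q2,_)→(q0,2,right)
state=q0 head=3 tape=222[1]212   (q0,1)→(q2,_,right)
state=q2 head=4 tape=222_[2]12   (q2,2)→(q2,1,left)
state=q2 head=3 tape=222[_]112   (q2,_)→(q0,2,right)
state=q0 head=4 tape=2222[1]12   (q0,1)→(q2,_,right)
state=q2 head=5 tape=2222_[1]2   (q2,1)→(q0,_,left)
state=q0 head=4 tape=2222[_]_2   (q0,_)→(q0,2,right)
state=q0 head=5 tape=22222[_]2   (q0,_)→(q0,2,right)
state=q0 head=6 tape=222222[2]   (q0,2)→(q1,2,left)
state=q1 head=5 tape=22222[2]2   (q1,2)→(q1,2,left)
state=q1 head=4 tape=2222[2]22
After 16 steps: state q1, head at 4, tape 2222222.

state q1, head at 4, tape 2222222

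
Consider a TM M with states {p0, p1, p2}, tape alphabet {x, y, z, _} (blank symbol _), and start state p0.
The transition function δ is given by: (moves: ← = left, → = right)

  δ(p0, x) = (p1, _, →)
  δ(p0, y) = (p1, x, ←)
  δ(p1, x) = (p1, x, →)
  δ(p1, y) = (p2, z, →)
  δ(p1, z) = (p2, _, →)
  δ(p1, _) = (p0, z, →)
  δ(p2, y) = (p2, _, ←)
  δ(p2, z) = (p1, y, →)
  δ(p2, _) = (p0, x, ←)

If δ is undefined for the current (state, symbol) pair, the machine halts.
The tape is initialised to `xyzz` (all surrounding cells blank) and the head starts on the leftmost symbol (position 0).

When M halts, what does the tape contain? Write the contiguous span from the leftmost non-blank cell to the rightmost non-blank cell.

zy_x

p0 | [x]yzz_   read x → write _, move →, go to p1
p1 | _[y]zz_   read y → write z, move →, go to p2
p2 | _z[z]z_   read z → write y, move →, go to p1
p1 | _zy[z]_   read z → write _, move →, go to p2
p2 | _zy_[_]   read _ → write x, move ←, go to p0
p0 | _zy[_]x
The non-blank tape span at halt is zy_x.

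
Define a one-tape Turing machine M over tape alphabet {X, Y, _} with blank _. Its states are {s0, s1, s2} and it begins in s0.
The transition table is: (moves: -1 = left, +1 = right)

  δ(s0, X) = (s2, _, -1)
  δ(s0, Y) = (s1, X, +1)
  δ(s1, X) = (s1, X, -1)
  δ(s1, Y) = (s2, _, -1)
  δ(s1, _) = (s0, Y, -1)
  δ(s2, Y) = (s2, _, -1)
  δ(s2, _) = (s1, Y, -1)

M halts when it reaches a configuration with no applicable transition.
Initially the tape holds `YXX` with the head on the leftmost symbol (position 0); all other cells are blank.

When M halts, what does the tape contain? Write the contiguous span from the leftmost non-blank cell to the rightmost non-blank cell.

s0 | __[Y]XX   read Y → write X, move +1, go to s1
s1 | __X[X]X   read X → write X, move -1, go to s1
s1 | __[X]XX   read X → write X, move -1, go to s1
s1 | _[_]XXX   read _ → write Y, move -1, go to s0
s0 | [_]YXXX
The non-blank tape span at halt is YXXX.

YXXX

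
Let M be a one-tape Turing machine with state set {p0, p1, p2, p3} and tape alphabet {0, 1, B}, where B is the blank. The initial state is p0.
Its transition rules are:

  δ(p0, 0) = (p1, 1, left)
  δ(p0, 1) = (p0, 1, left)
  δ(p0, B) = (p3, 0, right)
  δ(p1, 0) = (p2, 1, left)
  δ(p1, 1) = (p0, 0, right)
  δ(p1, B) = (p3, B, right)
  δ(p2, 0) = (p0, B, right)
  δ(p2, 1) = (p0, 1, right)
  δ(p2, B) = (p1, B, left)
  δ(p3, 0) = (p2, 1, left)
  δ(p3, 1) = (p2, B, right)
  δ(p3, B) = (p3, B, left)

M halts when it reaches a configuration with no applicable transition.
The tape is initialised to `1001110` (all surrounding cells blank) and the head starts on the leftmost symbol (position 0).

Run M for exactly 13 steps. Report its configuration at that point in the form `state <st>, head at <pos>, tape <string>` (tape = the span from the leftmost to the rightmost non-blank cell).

state=p0 head=0 tape=B[1]001110   (p0,1)→(p0,1,left)
state=p0 head=-1 tape=[B]1001110   (p0,B)→(p3,0,right)
state=p3 head=0 tape=0[1]001110   (p3,1)→(p2,B,right)
state=p2 head=1 tape=0B[0]01110   (p2,0)→(p0,B,right)
state=p0 head=2 tape=0BB[0]1110   (p0,0)→(p1,1,left)
state=p1 head=1 tape=0B[B]11110   (p1,B)→(p3,B,right)
state=p3 head=2 tape=0BB[1]1110   (p3,1)→(p2,B,right)
state=p2 head=3 tape=0BBB[1]110   (p2,1)→(p0,1,right)
state=p0 head=4 tape=0BBB1[1]10   (p0,1)→(p0,1,left)
state=p0 head=3 tape=0BBB[1]110   (p0,1)→(p0,1,left)
state=p0 head=2 tape=0BB[B]1110   (p0,B)→(p3,0,right)
state=p3 head=3 tape=0BB0[1]110   (p3,1)→(p2,B,right)
state=p2 head=4 tape=0BB0B[1]10   (p2,1)→(p0,1,right)
state=p0 head=5 tape=0BB0B1[1]0
After 13 steps: state p0, head at 5, tape 0BB0B110.

state p0, head at 5, tape 0BB0B110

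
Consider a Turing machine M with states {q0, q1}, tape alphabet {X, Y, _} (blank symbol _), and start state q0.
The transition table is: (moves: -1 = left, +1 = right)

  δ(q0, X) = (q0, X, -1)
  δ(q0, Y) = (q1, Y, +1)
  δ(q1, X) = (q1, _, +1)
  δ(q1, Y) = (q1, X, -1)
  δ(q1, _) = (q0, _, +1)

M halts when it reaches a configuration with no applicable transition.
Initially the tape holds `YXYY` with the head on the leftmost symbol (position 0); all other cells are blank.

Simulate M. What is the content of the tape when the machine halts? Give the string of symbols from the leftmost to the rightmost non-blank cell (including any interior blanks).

q0 | [Y]XYY   read Y → write Y, move +1, go to q1
q1 | Y[X]YY   read X → write _, move +1, go to q1
q1 | Y_[Y]Y   read Y → write X, move -1, go to q1
q1 | Y[_]XY   read _ → write _, move +1, go to q0
q0 | Y_[X]Y   read X → write X, move -1, go to q0
q0 | Y[_]XY
The non-blank tape span at halt is Y_XY.

Y_XY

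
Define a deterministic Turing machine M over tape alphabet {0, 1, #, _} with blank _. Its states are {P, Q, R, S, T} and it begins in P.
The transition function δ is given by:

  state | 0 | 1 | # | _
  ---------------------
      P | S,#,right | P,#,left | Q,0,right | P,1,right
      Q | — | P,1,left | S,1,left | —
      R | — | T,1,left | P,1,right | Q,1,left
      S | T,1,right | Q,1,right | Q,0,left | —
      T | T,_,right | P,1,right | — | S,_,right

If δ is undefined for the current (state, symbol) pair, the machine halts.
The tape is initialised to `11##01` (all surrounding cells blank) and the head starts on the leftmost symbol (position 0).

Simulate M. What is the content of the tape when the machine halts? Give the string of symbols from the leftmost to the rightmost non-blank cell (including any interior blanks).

state=P head=0 tape=__[1]1##01   (P,1)→(P,#,left)
state=P head=-1 tape=_[_]#1##01   (P,_)→(P,1,right)
state=P head=0 tape=_1[#]1##01   (P,#)→(Q,0,right)
state=Q head=1 tape=_10[1]##01   (Q,1)→(P,1,left)
state=P head=0 tape=_1[0]1##01   (P,0)→(S,#,right)
state=S head=1 tape=_1#[1]##01   (S,1)→(Q,1,right)
state=Q head=2 tape=_1#1[#]#01   (Q,#)→(S,1,left)
state=S head=1 tape=_1#[1]1#01   (S,1)→(Q,1,right)
state=Q head=2 tape=_1#1[1]#01   (Q,1)→(P,1,left)
state=P head=1 tape=_1#[1]1#01   (P,1)→(P,#,left)
state=P head=0 tape=_1[#]#1#01   (P,#)→(Q,0,right)
state=Q head=1 tape=_10[#]1#01   (Q,#)→(S,1,left)
state=S head=0 tape=_1[0]11#01   (S,0)→(T,1,right)
state=T head=1 tape=_11[1]1#01   (T,1)→(P,1,right)
state=P head=2 tape=_111[1]#01   (P,1)→(P,#,left)
state=P head=1 tape=_11[1]##01   (P,1)→(P,#,left)
state=P head=0 tape=_1[1]###01   (P,1)→(P,#,left)
state=P head=-1 tape=_[1]####01   (P,1)→(P,#,left)
state=P head=-2 tape=[_]#####01   (P,_)→(P,1,right)
state=P head=-1 tape=1[#]####01   (P,#)→(Q,0,right)
state=Q head=0 tape=10[#]###01   (Q,#)→(S,1,left)
state=S head=-1 tape=1[0]1###01   (S,0)→(T,1,right)
state=T head=0 tape=11[1]###01   (T,1)→(P,1,right)
state=P head=1 tape=111[#]##01   (P,#)→(Q,0,right)
state=Q head=2 tape=1110[#]#01   (Q,#)→(S,1,left)
state=S head=1 tape=111[0]1#01   (S,0)→(T,1,right)
state=T head=2 tape=1111[1]#01   (T,1)→(P,1,right)
state=P head=3 tape=11111[#]01   (P,#)→(Q,0,right)
state=Q head=4 tape=111110[0]1
The non-blank tape span at halt is 11111001.

11111001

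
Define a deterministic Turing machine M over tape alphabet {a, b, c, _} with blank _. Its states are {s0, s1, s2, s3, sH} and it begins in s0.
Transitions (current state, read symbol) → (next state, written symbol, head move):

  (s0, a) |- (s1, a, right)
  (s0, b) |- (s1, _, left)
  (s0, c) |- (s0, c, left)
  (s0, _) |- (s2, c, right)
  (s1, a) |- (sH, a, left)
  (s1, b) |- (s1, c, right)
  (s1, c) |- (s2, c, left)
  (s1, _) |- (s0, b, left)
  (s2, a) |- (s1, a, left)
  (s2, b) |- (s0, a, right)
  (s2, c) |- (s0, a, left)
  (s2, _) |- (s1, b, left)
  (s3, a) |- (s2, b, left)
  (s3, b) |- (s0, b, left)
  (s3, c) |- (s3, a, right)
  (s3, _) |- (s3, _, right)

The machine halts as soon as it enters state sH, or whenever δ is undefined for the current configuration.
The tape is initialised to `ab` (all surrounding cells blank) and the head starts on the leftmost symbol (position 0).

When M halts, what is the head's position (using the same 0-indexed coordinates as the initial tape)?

s0 | __[a]b_   read a → write a, move right, go to s1
s1 | __a[b]_   read b → write c, move right, go to s1
s1 | __ac[_]   read _ → write b, move left, go to s0
s0 | __a[c]b   read c → write c, move left, go to s0
s0 | __[a]cb   read a → write a, move right, go to s1
s1 | __a[c]b   read c → write c, move left, go to s2
s2 | __[a]cb   read a → write a, move left, go to s1
s1 | _[_]acb   read _ → write b, move left, go to s0
s0 | [_]bacb   read _ → write c, move right, go to s2
s2 | c[b]acb   read b → write a, move right, go to s0
s0 | ca[a]cb   read a → write a, move right, go to s1
s1 | caa[c]b   read c → write c, move left, go to s2
s2 | ca[a]cb   read a → write a, move left, go to s1
s1 | c[a]acb   read a → write a, move left, go to sH
sH | [c]aacb
At halt the head is at cell -2.

-2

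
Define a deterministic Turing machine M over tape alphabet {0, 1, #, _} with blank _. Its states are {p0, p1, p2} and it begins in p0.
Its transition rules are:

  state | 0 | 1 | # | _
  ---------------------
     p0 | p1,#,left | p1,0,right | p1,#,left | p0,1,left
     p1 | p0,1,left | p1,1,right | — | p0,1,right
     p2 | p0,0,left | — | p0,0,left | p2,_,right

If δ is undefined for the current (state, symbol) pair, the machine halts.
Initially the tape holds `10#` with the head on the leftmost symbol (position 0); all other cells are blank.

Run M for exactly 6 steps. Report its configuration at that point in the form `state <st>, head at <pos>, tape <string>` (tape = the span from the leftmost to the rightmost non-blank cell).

state p1, head at 0, tape 1#1#

p0 | _[1]0#   read 1 → write 0, move right, go to p1
p1 | _0[0]#   read 0 → write 1, move left, go to p0
p0 | _[0]1#   read 0 → write #, move left, go to p1
p1 | [_]#1#   read _ → write 1, move right, go to p0
p0 | 1[#]1#   read # → write #, move left, go to p1
p1 | [1]#1#   read 1 → write 1, move right, go to p1
p1 | 1[#]1#
After 6 steps: state p1, head at 0, tape 1#1#.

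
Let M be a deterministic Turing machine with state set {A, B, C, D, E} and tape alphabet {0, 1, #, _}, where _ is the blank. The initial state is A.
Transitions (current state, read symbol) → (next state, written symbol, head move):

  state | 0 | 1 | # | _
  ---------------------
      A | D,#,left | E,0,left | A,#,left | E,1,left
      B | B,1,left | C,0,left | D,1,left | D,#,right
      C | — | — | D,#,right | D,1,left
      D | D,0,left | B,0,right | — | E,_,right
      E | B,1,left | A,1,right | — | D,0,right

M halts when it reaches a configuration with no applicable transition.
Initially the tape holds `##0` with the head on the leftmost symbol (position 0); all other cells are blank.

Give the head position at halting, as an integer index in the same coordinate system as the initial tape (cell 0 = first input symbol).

state=A head=0 tape=____[#]#0   (A,#)→(A,#,left)
state=A head=-1 tape=___[_]##0   (A,_)→(E,1,left)
state=E head=-2 tape=__[_]1##0   (E,_)→(D,0,right)
state=D head=-1 tape=__0[1]##0   (D,1)→(B,0,right)
state=B head=0 tape=__00[#]#0   (B,#)→(D,1,left)
state=D head=-1 tape=__0[0]1#0   (D,0)→(D,0,left)
state=D head=-2 tape=__[0]01#0   (D,0)→(D,0,left)
state=D head=-3 tape=_[_]001#0   (D,_)→(E,_,right)
state=E head=-2 tape=__[0]01#0   (E,0)→(B,1,left)
state=B head=-3 tape=_[_]101#0   (B,_)→(D,#,right)
state=D head=-2 tape=_#[1]01#0   (D,1)→(B,0,right)
state=B head=-1 tape=_#0[0]1#0   (B,0)→(B,1,left)
state=B head=-2 tape=_#[0]11#0   (B,0)→(B,1,left)
state=B head=-3 tape=_[#]111#0   (B,#)→(D,1,left)
state=D head=-4 tape=[_]1111#0   (D,_)→(E,_,right)
state=E head=-3 tape=_[1]111#0   (E,1)→(A,1,right)
state=A head=-2 tape=_1[1]11#0   (A,1)→(E,0,left)
state=E head=-3 tape=_[1]011#0   (E,1)→(A,1,right)
state=A head=-2 tape=_1[0]11#0   (A,0)→(D,#,left)
state=D head=-3 tape=_[1]#11#0   (D,1)→(B,0,right)
state=B head=-2 tape=_0[#]11#0   (B,#)→(D,1,left)
state=D head=-3 tape=_[0]111#0   (D,0)→(D,0,left)
state=D head=-4 tape=[_]0111#0   (D,_)→(E,_,right)
state=E head=-3 tape=_[0]111#0   (E,0)→(B,1,left)
state=B head=-4 tape=[_]1111#0   (B,_)→(D,#,right)
state=D head=-3 tape=#[1]111#0   (D,1)→(B,0,right)
state=B head=-2 tape=#0[1]11#0   (B,1)→(C,0,left)
state=C head=-3 tape=#[0]011#0
At halt the head is at cell -3.

-3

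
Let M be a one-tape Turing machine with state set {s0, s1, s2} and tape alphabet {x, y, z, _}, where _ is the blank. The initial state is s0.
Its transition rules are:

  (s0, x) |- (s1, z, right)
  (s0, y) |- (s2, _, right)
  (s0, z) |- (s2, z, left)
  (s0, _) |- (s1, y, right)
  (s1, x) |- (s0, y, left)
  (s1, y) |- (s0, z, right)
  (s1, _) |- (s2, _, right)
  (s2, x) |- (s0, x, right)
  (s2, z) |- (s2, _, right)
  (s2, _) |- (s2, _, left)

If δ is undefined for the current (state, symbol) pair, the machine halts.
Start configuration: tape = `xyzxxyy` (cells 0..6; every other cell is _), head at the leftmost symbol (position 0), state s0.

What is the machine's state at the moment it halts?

s2

state=s0 head=0 tape=[x]yzxxyy_   (s0,x)→(s1,z,right)
state=s1 head=1 tape=z[y]zxxyy_   (s1,y)→(s0,z,right)
state=s0 head=2 tape=zz[z]xxyy_   (s0,z)→(s2,z,left)
state=s2 head=1 tape=z[z]zxxyy_   (s2,z)→(s2,_,right)
state=s2 head=2 tape=z_[z]xxyy_   (s2,z)→(s2,_,right)
state=s2 head=3 tape=z__[x]xyy_   (s2,x)→(s0,x,right)
state=s0 head=4 tape=z__x[x]yy_   (s0,x)→(s1,z,right)
state=s1 head=5 tape=z__xz[y]y_   (s1,y)→(s0,z,right)
state=s0 head=6 tape=z__xzz[y]_   (s0,y)→(s2,_,right)
state=s2 head=7 tape=z__xzz_[_]   (s2,_)→(s2,_,left)
state=s2 head=6 tape=z__xzz[_]_   (s2,_)→(s2,_,left)
state=s2 head=5 tape=z__xz[z]__   (s2,z)→(s2,_,right)
state=s2 head=6 tape=z__xz_[_]_   (s2,_)→(s2,_,left)
state=s2 head=5 tape=z__xz[_]__   (s2,_)→(s2,_,left)
state=s2 head=4 tape=z__x[z]___   (s2,z)→(s2,_,right)
state=s2 head=5 tape=z__x_[_]__   (s2,_)→(s2,_,left)
state=s2 head=4 tape=z__x[_]___   (s2,_)→(s2,_,left)
state=s2 head=3 tape=z__[x]____   (s2,x)→(s0,x,right)
state=s0 head=4 tape=z__x[_]___   (s0,_)→(s1,y,right)
state=s1 head=5 tape=z__xy[_]__   (s1,_)→(s2,_,right)
state=s2 head=6 tape=z__xy_[_]_   (s2,_)→(s2,_,left)
state=s2 head=5 tape=z__xy[_]__   (s2,_)→(s2,_,left)
state=s2 head=4 tape=z__x[y]___
No transition is defined for (s2, y); M halts in state s2.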